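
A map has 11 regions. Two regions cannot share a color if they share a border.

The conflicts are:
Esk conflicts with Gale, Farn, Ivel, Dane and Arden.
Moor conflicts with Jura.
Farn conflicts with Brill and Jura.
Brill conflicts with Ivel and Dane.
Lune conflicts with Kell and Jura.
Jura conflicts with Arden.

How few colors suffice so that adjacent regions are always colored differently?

Lune and Jura conflict, so at least 2 colors are needed.
One proper 2-coloring: Esk=1, Gale=2, Moor=2, Farn=2, Brill=1, Ivel=2, Lune=2, Kell=1, Jura=1, Dane=2, Arden=2. No two conflicting regions share a color.

2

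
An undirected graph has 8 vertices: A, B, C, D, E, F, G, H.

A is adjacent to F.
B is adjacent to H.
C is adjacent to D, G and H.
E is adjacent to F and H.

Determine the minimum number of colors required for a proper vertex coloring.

2

C and H are adjacent, so at least 2 colors are needed.
2 colors suffice: color 1 → {D, F, G, H}; color 2 → {A, B, C, E}. No two adjacent vertices share a color.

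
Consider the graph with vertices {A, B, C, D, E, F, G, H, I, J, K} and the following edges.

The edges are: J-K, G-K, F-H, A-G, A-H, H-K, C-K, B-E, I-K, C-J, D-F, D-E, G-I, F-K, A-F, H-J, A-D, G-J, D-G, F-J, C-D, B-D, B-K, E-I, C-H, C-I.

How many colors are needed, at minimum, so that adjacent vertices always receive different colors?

C, H, J, K form a clique, so at least 4 colors are needed.
4 colors suffice: color 1 → {D, K}; color 2 → {B, C, F, G}; color 3 → {A, I, J}; color 4 → {E, H}. No two adjacent vertices share a color.

4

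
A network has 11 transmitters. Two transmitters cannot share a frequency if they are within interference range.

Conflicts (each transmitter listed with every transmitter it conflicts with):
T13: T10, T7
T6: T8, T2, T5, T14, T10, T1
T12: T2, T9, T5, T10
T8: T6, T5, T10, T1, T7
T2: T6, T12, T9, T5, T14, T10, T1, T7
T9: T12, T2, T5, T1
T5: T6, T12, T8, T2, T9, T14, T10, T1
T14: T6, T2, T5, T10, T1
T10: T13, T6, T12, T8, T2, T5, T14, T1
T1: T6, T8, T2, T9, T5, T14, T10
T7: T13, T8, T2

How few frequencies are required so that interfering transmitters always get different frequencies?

6

T6, T2, T5, T14, T10, T1 pairwise conflict, so at least 6 frequencies are needed.
6 frequencies suffice: T13=2, T6=5, T12=4, T8=3, T2=3, T9=1, T5=2, T14=6, T10=1, T1=4, T7=1. No two conflicting transmitters share a frequency.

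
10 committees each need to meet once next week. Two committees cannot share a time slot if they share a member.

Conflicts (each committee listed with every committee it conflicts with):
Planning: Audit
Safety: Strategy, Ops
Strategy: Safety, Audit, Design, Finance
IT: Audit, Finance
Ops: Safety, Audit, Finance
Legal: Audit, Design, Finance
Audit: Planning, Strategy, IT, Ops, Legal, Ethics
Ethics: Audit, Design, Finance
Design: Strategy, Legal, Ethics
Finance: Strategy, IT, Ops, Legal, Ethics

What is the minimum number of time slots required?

Strategy and Design conflict, so at least 2 time slots are needed.
2 time slots suffice: Planning=2, Safety=1, Strategy=2, IT=2, Ops=2, Legal=2, Audit=1, Ethics=2, Design=1, Finance=1. Every pair that conflicts lands in different time slots.

2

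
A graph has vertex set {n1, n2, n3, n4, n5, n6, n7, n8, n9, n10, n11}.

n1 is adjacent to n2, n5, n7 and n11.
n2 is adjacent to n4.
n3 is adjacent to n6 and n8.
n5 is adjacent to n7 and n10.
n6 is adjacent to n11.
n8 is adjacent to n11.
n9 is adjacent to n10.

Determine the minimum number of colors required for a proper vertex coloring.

n1, n5, n7 form a triangle, so at least 3 colors are needed.
3 colors suffice: color R → {n1, n4, n6, n8, n10}; color B → {n2, n3, n5, n9, n11}; color G → {n7}. No two adjacent vertices share a color.

3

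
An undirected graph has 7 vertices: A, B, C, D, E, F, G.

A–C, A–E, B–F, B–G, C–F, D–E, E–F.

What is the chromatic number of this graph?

2

C and F are adjacent, so at least 2 colors are needed.
A valid assignment using 2 colors: A=red, B=blue, C=blue, D=red, E=blue, F=red, G=red. Each edge has distinct colors on its endpoints.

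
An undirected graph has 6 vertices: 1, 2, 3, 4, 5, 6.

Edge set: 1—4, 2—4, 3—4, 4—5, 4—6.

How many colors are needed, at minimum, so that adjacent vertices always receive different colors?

2

3 and 4 are adjacent, so at least 2 colors are needed.
2 colors suffice: color red → {4}; color blue → {1, 2, 3, 5, 6}. Each edge has distinct colors on its endpoints.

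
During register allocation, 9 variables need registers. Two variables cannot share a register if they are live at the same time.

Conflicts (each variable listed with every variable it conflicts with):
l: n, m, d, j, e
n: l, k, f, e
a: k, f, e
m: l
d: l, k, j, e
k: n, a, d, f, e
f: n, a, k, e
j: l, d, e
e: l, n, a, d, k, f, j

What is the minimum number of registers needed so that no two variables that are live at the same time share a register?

4

n, k, f, e all conflict with each other, so at least 4 registers are needed.
4 registers suffice: register 1 → {m, e}; register 2 → {l, k}; register 3 → {n, a, d}; register 4 → {f, j}. Every pair that conflicts lands in different registers.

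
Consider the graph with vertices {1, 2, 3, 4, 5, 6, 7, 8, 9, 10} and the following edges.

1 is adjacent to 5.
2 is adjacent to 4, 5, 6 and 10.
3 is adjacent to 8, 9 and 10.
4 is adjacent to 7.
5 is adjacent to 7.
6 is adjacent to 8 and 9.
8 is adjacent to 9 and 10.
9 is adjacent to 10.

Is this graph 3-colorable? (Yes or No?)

3, 8, 9, 10 form a clique, so at least 4 colors are needed.
So 3 colors are not enough.

No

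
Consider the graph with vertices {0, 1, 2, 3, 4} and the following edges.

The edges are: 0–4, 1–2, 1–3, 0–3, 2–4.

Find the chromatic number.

3

The cycle 1-2-4-0-3-1 has odd length 5, so it cannot be 2-colored; at least 3 colors are needed.
3 colors suffice: color red → {3, 4}; color blue → {0, 2}; color green → {1}. Each edge has distinct colors on its endpoints.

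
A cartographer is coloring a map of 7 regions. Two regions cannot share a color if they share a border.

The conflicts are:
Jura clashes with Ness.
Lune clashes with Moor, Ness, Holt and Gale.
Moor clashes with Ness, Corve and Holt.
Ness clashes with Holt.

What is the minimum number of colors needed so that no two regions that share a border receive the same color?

4

Lune, Moor, Ness, Holt all conflict with each other, so at least 4 colors are needed.
4 colors suffice: color 1 → {Ness, Corve, Gale}; color 2 → {Jura, Moor}; color 3 → {Lune}; color 4 → {Holt}. Every pair that conflicts lands in different colors.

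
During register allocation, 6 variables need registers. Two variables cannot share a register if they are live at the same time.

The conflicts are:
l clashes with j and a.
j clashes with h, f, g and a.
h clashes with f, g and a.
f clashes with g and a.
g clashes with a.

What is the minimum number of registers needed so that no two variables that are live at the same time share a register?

5

j, h, f, g, a pairwise conflict, so at least 5 registers are needed.
5 registers suffice: register 1 → {j}; register 2 → {a}; register 3 → {l, g}; register 4 → {f}; register 5 → {h}. Every pair that conflicts lands in different registers.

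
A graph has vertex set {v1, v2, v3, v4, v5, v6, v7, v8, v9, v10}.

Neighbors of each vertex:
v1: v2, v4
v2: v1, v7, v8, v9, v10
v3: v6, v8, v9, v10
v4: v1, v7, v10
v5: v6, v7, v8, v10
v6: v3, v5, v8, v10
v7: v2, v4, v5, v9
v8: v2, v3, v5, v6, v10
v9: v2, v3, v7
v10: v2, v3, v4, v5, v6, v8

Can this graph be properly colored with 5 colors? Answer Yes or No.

Yes

The chromatic number is 4. v3, v6, v8, v10 form a clique, so at least 4 colors are needed.
A valid assignment using 4 colors: v1=1, v2=3, v3=3, v4=2, v5=3, v6=4, v7=1, v8=2, v9=2, v10=1.
Since 5 ≥ 4, a proper 5-coloring certainly exists.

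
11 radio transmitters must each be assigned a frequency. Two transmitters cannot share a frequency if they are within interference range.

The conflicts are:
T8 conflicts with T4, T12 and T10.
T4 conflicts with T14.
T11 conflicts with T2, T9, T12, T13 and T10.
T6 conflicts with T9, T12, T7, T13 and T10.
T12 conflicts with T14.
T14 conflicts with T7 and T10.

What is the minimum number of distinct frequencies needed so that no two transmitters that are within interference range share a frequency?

T11 and T2 conflict, so at least 2 frequencies are needed.
Using 2 frequencies: T8=1, T4=2, T11=1, T2=2, T6=1, T9=2, T12=2, T14=1, T7=2, T13=2, T10=2. Every pair that conflicts lands in different frequencies.

2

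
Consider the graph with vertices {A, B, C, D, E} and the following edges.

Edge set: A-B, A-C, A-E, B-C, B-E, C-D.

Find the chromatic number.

3

A, B, C form a triangle, so at least 3 colors are needed.
3 colors suffice: color 1 → {A, D}; color 2 → {B}; color 3 → {C, E}. Each edge has distinct colors on its endpoints.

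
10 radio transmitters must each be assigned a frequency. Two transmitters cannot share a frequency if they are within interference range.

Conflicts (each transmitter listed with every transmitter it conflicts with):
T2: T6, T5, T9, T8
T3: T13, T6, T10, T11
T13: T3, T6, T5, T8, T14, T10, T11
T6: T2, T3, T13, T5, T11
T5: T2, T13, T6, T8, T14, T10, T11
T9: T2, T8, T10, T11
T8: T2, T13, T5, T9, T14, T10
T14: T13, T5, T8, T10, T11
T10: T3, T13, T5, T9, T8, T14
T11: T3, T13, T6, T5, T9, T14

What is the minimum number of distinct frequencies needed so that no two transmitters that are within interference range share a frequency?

T13, T5, T8, T14, T10 are mutually in conflict, so at least 5 frequencies are needed.
5 frequencies suffice: frequency 1 → {T3, T5, T9}; frequency 2 → {T2, T13}; frequency 3 → {T8, T11}; frequency 4 → {T6, T10}; frequency 5 → {T14}. No two conflicting transmitters share a frequency.

5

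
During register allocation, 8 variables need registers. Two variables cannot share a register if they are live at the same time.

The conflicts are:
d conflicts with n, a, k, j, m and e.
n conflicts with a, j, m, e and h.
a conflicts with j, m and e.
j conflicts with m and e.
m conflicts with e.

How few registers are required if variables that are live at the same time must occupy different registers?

d, n, a, j, m, e all conflict with each other, so at least 6 registers are needed.
A valid assignment using 6 registers: d=2, n=1, a=3, k=1, j=6, m=5, e=4, h=2. Each listed conflict is separated.

6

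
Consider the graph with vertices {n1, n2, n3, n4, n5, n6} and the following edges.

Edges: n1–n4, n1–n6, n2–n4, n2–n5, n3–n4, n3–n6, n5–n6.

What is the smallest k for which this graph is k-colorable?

3

The cycle n1-n6-n5-n2-n4-n1 has odd length 5, so it cannot be 2-colored; at least 3 colors are needed.
3 colors suffice: color 1 → {n4, n6}; color 2 → {n1, n3, n5}; color 3 → {n2}. Every edge joins two different colors.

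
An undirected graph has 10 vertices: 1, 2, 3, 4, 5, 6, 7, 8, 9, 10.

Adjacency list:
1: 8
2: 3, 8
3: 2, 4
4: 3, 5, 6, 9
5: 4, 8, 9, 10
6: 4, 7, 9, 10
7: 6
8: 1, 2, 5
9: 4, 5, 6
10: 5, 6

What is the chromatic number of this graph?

4, 6, 9 are mutually adjacent, so at least 3 colors are needed.
A valid assignment using 3 colors: 1=blue, 2=green, 3=blue, 4=red, 5=blue, 6=blue, 7=red, 8=red, 9=green, 10=red. No two adjacent vertices share a color.

3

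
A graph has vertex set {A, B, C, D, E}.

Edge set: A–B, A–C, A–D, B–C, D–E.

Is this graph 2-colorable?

A, B, C are pairwise adjacent, so at least 3 colors are needed.
So 2 colors are not enough.

No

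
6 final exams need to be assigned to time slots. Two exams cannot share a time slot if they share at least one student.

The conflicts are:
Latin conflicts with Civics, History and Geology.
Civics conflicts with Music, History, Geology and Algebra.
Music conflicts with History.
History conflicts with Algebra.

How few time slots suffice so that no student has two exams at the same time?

Latin, Civics, Geology pairwise conflict, so at least 3 time slots are needed.
Using 3 time slots: Latin=3, Civics=1, Music=3, History=2, Geology=2, Algebra=3. Every pair that conflicts lands in different time slots.

3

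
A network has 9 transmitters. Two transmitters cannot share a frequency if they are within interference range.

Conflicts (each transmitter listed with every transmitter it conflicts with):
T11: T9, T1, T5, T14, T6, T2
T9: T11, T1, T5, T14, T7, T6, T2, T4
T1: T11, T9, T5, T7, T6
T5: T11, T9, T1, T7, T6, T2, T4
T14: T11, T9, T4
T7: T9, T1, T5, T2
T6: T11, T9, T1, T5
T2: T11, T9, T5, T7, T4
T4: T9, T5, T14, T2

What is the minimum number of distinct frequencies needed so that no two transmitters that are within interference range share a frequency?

5

T11, T9, T1, T5, T6 all conflict with each other, so at least 5 frequencies are needed.
Using 5 frequencies: T11=3, T9=1, T1=4, T5=2, T14=2, T7=3, T6=5, T2=4, T4=3. Each listed conflict is separated.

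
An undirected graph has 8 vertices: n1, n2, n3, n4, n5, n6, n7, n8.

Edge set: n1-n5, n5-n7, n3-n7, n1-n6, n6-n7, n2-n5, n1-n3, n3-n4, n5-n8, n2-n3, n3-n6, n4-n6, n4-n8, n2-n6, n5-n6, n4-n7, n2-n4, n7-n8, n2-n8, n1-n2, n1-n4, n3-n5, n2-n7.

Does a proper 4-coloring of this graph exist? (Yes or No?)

n1, n2, n3, n5, n6 are mutually adjacent (a clique of size 5), so at least 5 colors are needed.
So 4 colors are not enough.

No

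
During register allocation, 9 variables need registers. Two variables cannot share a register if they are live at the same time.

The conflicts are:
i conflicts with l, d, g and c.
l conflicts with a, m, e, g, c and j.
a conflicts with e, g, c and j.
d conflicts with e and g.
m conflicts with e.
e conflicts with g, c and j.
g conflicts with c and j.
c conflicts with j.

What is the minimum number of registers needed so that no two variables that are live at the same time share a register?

l, a, e, g, c, j all conflict with each other, so at least 6 registers are needed.
6 registers suffice: register 1 → {l, d}; register 2 → {i, e}; register 3 → {m, g}; register 4 → {c}; register 5 → {j}; register 6 → {a}. No two conflicting variables share a register.

6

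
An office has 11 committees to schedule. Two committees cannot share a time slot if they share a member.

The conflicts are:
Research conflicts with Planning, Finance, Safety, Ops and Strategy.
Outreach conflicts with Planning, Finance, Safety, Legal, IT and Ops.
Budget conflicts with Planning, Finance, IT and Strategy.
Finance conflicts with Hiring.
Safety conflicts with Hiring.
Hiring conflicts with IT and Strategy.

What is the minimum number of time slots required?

Budget and Planning conflict, so at least 2 time slots are needed.
2 time slots suffice: time slot 1 → {Research, Outreach, Budget, Hiring}; time slot 2 → {Planning, Finance, Safety, Legal, IT, Ops, Strategy}. No two conflicting committees share a time slot.

2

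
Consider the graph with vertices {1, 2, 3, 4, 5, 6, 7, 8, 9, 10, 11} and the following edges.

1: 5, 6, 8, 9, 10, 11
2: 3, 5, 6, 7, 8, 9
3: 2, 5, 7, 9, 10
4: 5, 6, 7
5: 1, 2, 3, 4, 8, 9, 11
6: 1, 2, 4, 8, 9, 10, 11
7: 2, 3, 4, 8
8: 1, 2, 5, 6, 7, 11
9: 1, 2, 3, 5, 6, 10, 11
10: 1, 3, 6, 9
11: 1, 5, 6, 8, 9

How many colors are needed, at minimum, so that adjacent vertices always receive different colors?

4

2, 3, 5, 9 are pairwise adjacent (a clique of size 4), so at least 4 colors are needed.
4 colors suffice: 1=d, 2=c, 3=d, 4=a, 5=b, 6=b, 7=b, 8=a, 9=a, 10=c, 11=c. Each edge has distinct colors on its endpoints.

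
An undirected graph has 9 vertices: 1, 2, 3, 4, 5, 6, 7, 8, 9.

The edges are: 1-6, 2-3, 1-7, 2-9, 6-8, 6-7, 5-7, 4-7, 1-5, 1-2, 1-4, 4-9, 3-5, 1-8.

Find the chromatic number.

3

1, 6, 7 form a triangle, so at least 3 colors are needed.
A valid assignment using 3 colors: 1=red, 2=blue, 3=red, 4=green, 5=green, 6=green, 7=blue, 8=blue, 9=red. Every edge joins two different colors.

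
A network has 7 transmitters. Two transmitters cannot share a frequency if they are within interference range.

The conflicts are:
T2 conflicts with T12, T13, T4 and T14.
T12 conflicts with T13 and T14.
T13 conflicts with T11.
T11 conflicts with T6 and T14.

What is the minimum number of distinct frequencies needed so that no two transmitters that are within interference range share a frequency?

T2, T12, T14 are mutually in conflict, so at least 3 frequencies are needed.
Using 3 frequencies: T2=1, T12=3, T13=2, T11=1, T6=2, T4=2, T14=2. Every pair that conflicts lands in different frequencies.

3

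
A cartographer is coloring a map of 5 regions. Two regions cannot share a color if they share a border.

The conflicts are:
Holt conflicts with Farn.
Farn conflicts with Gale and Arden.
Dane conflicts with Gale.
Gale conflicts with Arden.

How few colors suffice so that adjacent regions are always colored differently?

3

Farn, Gale, Arden pairwise conflict, so at least 3 colors are needed.
3 colors suffice: color 1 → {Holt, Gale}; color 2 → {Farn, Dane}; color 3 → {Arden}. Every pair that conflicts lands in different colors.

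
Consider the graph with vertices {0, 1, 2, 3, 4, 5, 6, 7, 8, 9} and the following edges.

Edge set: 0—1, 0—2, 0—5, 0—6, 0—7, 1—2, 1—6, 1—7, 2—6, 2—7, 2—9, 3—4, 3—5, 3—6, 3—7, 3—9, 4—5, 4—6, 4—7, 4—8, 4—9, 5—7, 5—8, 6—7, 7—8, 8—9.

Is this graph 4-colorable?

0, 1, 2, 6, 7 form a clique, so at least 5 colors are needed.
So 4 colors are not enough.

No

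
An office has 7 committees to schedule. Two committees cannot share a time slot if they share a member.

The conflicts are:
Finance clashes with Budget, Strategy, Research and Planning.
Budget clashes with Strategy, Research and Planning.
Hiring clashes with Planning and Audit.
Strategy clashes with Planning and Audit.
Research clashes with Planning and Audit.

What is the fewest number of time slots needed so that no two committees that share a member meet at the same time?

4

Finance, Budget, Strategy, Planning are mutually in conflict, so at least 4 time slots are needed.
4 time slots suffice: time slot 1 → {Planning, Audit}; time slot 2 → {Budget, Hiring}; time slot 3 → {Finance}; time slot 4 → {Strategy, Research}. Each listed conflict is separated.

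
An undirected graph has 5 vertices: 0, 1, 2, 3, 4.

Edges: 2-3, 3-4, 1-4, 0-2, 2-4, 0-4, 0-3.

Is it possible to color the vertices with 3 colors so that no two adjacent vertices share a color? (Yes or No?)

No

0, 2, 3, 4 form a clique, so at least 4 colors are needed.
So 3 colors are not enough.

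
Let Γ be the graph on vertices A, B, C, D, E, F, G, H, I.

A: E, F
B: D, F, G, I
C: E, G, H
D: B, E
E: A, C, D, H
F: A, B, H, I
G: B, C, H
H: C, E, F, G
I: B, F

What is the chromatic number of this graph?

C, G, H form a triangle, so at least 3 colors are needed.
3 colors suffice: A=2, B=2, C=3, D=3, E=1, F=1, G=1, H=2, I=3. Every edge joins two different colors.

3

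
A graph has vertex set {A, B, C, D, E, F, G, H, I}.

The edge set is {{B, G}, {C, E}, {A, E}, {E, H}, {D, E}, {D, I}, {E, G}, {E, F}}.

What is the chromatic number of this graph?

C and E are adjacent, so at least 2 colors are needed.
2 colors suffice: A=2, B=1, C=2, D=2, E=1, F=2, G=2, H=2, I=1. Each edge has distinct colors on its endpoints.

2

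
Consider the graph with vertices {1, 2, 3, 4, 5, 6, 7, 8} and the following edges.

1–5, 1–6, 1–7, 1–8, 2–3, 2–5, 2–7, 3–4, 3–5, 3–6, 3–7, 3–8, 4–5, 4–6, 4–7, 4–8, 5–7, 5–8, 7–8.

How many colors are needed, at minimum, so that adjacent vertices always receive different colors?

5

3, 4, 5, 7, 8 form a clique, so at least 5 colors are needed.
A valid assignment using 5 colors: 1=blue, 2=yellow, 3=blue, 4=yellow, 5=red, 6=red, 7=green, 8=purple. No two adjacent vertices share a color.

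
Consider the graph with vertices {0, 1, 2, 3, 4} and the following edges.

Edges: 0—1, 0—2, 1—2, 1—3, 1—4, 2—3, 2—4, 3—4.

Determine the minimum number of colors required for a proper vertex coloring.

1, 2, 3, 4 form a clique, so at least 4 colors are needed.
4 colors suffice: 0=c, 1=b, 2=a, 3=c, 4=d. Every edge joins two different colors.

4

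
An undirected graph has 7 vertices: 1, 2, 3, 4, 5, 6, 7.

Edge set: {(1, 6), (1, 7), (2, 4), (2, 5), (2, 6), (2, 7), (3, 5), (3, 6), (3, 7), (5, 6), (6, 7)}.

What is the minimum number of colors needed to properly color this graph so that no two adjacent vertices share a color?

3

3, 6, 7 are mutually adjacent, so at least 3 colors are needed.
One proper 3-coloring: 1=c, 2=c, 3=c, 4=a, 5=b, 6=a, 7=b. No two adjacent vertices share a color.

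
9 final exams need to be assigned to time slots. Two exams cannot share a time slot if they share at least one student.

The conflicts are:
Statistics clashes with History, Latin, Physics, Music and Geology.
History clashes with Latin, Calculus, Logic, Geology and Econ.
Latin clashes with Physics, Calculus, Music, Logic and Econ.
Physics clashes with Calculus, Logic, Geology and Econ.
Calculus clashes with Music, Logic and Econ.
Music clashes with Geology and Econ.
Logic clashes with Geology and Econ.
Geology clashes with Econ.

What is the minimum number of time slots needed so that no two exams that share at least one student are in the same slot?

History, Latin, Calculus, Logic, Econ all conflict with each other, so at least 5 time slots are needed.
5 time slots suffice: time slot 1 → {Statistics, Econ}; time slot 2 → {Latin, Geology}; time slot 3 → {Calculus}; time slot 4 → {Music, Logic}; time slot 5 → {History, Physics}. No two conflicting exams share a time slot.

5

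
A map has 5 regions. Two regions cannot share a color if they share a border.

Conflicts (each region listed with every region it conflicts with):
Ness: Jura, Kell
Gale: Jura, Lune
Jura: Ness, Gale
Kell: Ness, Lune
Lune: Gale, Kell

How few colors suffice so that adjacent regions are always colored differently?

The cycle Lune-Gale-Jura-Ness-Kell-Lune has odd length 5, so it cannot be 2-colored; at least 3 colors are needed.
3 colors suffice: color 1 → {Jura, Kell}; color 2 → {Ness, Gale}; color 3 → {Lune}. No two conflicting regions share a color.

3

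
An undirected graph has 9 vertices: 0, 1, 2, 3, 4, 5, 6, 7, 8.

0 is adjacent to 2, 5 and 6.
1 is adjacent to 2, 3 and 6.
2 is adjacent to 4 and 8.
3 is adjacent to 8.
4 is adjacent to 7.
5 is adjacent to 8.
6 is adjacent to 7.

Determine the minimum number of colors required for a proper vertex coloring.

3

The cycle 2-4-7-6-0-2 has odd length 5, so it cannot be 2-colored; at least 3 colors are needed.
One proper 3-coloring: 0=blue, 1=blue, 2=red, 3=red, 4=green, 5=red, 6=red, 7=blue, 8=blue. No two adjacent vertices share a color.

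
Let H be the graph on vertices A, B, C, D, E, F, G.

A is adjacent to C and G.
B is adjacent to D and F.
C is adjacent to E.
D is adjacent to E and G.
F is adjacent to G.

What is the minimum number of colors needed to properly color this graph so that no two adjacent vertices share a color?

3

The cycle E-D-G-A-C-E has odd length 5, so it cannot be 2-colored; at least 3 colors are needed.
One proper 3-coloring: A=2, B=1, C=1, D=2, E=3, F=2, G=1. No two adjacent vertices share a color.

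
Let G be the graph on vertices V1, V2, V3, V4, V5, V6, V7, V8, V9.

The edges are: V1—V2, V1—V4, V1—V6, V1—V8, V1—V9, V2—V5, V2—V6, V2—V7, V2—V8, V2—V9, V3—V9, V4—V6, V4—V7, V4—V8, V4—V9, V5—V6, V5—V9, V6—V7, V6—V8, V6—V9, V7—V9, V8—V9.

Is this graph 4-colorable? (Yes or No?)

V1, V2, V6, V8, V9 are pairwise adjacent (a clique of size 5), so at least 5 colors are needed.
So 4 colors are not enough.

No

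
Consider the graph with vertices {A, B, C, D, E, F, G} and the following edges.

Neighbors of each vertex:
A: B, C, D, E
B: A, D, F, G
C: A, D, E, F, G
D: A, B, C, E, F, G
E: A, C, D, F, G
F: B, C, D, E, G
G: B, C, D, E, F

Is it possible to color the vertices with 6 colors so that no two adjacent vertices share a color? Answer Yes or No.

Yes

The chromatic number is 5. C, D, E, F, G are mutually adjacent (a clique of size 5), so at least 5 colors are needed.
5 colors suffice: color red → {D}; color blue → {B, E}; color green → {A, G}; color yellow → {F}; color purple → {C}.
Since 6 ≥ 5, a proper 6-coloring certainly exists.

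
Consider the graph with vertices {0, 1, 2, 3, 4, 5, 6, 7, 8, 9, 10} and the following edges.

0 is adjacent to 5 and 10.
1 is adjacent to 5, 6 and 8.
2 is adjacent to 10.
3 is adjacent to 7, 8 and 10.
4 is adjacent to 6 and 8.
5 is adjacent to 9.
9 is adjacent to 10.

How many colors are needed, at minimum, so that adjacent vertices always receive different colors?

2

3 and 7 are adjacent, so at least 2 colors are needed.
2 colors suffice: color a → {5, 6, 7, 8, 10}; color b → {0, 1, 2, 3, 4, 9}. No two adjacent vertices share a color.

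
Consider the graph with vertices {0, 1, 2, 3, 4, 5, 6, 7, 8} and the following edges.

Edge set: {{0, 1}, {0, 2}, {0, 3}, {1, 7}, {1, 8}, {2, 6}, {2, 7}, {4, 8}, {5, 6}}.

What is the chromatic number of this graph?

2

2 and 6 are adjacent, so at least 2 colors are needed.
2 colors suffice: 0=blue, 1=red, 2=red, 3=red, 4=red, 5=red, 6=blue, 7=blue, 8=blue. Each edge has distinct colors on its endpoints.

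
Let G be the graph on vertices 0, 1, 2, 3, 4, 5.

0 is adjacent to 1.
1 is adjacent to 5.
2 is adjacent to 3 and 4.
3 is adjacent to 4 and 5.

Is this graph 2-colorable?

2, 3, 4 are mutually adjacent, so at least 3 colors are needed.
So 2 colors are not enough.

No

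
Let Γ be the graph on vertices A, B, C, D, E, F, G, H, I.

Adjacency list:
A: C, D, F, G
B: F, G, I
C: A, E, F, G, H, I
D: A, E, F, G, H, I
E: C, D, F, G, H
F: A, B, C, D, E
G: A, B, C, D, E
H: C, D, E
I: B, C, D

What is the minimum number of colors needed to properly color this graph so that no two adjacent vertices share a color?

A, D, G form a triangle, so at least 3 colors are needed.
3 colors suffice: color 1 → {B, C, D}; color 2 → {F, G, H, I}; color 3 → {A, E}. No two adjacent vertices share a color.

3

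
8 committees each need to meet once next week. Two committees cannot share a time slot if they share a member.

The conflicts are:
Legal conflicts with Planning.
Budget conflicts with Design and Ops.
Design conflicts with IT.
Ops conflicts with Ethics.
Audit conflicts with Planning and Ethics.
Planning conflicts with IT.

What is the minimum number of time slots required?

The cycle Audit-Planning-IT-Design-Budget-Ops-Ethics-Audit has odd length 7, so it cannot be 2-colored; at least 3 time slots are needed.
3 time slots suffice: time slot 1 → {Design, Ops, Planning}; time slot 2 → {Legal, Budget, Audit, IT}; time slot 3 → {Ethics}. Each listed conflict is separated.

3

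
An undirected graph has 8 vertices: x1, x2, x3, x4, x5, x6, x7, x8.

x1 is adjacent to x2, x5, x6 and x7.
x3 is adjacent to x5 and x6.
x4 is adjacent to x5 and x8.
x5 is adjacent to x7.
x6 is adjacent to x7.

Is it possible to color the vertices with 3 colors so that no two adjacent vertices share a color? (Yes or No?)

The chromatic number is 3. x1, x6, x7 form a triangle, so at least 3 colors are needed.
3 colors suffice: color 1 → {x1, x3, x4}; color 2 → {x2, x5, x6, x8}; color 3 → {x7}.
That is already a proper 3-coloring.

Yes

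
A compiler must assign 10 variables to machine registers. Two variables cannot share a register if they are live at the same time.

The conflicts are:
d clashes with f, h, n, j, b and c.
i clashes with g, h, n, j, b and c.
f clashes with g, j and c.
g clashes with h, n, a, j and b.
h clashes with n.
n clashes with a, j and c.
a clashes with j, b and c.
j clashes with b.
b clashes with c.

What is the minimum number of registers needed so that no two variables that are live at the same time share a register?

4

g, a, j, b are mutually in conflict, so at least 4 registers are needed.
A valid assignment using 4 registers: d=2, i=4, f=3, g=2, h=1, n=3, a=4, j=1, b=3, c=1. Each listed conflict is separated.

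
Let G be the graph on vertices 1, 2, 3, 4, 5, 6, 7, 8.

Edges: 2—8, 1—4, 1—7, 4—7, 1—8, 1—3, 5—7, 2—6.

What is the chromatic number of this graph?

3

1, 4, 7 form a triangle, so at least 3 colors are needed.
One proper 3-coloring: 1=a, 2=a, 3=b, 4=c, 5=a, 6=b, 7=b, 8=b. Every edge joins two different colors.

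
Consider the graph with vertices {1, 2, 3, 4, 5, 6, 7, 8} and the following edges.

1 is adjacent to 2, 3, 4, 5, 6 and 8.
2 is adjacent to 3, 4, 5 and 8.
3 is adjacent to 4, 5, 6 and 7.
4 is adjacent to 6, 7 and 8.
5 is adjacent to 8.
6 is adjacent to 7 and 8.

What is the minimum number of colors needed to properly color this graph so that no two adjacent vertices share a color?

1, 2, 3, 4 are pairwise adjacent (a clique of size 4), so at least 4 colors are needed.
4 colors suffice: color a → {1, 7}; color b → {4, 5}; color c → {3, 8}; color d → {2, 6}. Every edge joins two different colors.

4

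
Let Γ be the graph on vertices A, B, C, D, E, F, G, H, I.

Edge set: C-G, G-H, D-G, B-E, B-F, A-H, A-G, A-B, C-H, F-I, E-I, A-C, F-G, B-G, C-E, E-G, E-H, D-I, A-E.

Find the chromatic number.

A, C, E, G, H are mutually adjacent (a clique of size 5), so at least 5 colors are needed.
5 colors suffice: A=3, B=4, C=4, D=2, E=2, F=2, G=1, H=5, I=1. Each edge has distinct colors on its endpoints.

5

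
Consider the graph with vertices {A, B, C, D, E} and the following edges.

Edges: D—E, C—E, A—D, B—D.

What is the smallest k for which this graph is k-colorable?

B and D are adjacent, so at least 2 colors are needed.
2 colors suffice: color 1 → {C, D}; color 2 → {A, B, E}. Every edge joins two different colors.

2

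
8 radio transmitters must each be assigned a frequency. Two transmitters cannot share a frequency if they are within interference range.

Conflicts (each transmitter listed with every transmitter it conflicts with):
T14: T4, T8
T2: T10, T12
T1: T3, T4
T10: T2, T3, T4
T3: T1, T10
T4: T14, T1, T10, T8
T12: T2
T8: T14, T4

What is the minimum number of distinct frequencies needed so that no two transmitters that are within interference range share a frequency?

3

T14, T4, T8 pairwise conflict, so at least 3 frequencies are needed.
3 frequencies suffice: T14=3, T2=1, T1=2, T10=2, T3=1, T4=1, T12=2, T8=2. Every pair that conflicts lands in different frequencies.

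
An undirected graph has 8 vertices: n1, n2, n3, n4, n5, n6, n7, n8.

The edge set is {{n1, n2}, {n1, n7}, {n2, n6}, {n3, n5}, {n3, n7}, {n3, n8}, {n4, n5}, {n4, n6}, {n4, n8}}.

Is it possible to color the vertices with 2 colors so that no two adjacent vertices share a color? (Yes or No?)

The cycle n8-n4-n6-n2-n1-n7-n3-n8 has odd length 7, so it cannot be 2-colored; at least 3 colors are needed.
So 2 colors are not enough.

No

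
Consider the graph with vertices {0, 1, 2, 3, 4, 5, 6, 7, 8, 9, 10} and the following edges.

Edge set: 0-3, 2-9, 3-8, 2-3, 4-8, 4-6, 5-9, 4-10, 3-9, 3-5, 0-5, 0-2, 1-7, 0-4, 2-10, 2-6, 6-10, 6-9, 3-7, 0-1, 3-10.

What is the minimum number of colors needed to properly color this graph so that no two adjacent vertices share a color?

3

4, 6, 10 are pairwise adjacent, so at least 3 colors are needed.
A valid assignment using 3 colors: 0=blue, 1=red, 2=green, 3=red, 4=green, 5=green, 6=red, 7=blue, 8=blue, 9=blue, 10=blue. No two adjacent vertices share a color.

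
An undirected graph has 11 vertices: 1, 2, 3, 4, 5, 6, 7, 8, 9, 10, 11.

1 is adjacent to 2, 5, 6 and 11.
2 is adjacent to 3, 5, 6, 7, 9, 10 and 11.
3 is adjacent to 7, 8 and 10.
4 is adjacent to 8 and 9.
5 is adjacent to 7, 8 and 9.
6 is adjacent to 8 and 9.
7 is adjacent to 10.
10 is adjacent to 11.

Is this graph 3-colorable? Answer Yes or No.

2, 3, 7, 10 form a clique, so at least 4 colors are needed.
So 3 colors are not enough.

No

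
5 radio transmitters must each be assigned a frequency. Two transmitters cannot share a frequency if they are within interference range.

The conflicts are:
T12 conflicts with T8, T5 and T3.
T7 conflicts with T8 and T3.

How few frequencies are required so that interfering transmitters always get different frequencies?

T7 and T8 conflict, so at least 2 frequencies are needed.
Using 2 frequencies: T12=1, T7=1, T8=2, T5=2, T3=2. Each listed conflict is separated.

2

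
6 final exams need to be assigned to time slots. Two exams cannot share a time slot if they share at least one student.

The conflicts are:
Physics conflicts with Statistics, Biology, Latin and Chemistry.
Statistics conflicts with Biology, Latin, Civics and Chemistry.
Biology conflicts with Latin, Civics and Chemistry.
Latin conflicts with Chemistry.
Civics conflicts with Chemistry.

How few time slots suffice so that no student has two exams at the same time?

Physics, Statistics, Biology, Latin, Chemistry all conflict with each other, so at least 5 time slots are needed.
5 time slots suffice: time slot 1 → {Statistics}; time slot 2 → {Biology}; time slot 3 → {Chemistry}; time slot 4 → {Latin, Civics}; time slot 5 → {Physics}. Every pair that conflicts lands in different time slots.

5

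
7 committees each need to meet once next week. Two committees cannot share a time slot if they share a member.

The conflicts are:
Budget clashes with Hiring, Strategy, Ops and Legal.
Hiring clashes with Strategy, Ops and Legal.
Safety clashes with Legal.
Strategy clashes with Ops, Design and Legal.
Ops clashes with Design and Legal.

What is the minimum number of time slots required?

5

Budget, Hiring, Strategy, Ops, Legal all conflict with each other, so at least 5 time slots are needed.
5 time slots suffice: time slot 1 → {Safety, Strategy}; time slot 2 → {Ops}; time slot 3 → {Design, Legal}; time slot 4 → {Budget}; time slot 5 → {Hiring}. Each listed conflict is separated.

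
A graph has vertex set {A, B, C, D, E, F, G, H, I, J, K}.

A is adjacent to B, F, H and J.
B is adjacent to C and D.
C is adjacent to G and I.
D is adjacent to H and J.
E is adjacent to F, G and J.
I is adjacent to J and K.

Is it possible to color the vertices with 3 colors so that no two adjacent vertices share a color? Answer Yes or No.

Yes

The chromatic number is 3. The cycle C-B-A-J-I-C has odd length 5, so it cannot be 2-colored; at least 3 colors are needed.
3 colors suffice: color 1 → {A, D, E, I}; color 2 → {B, F, G, H, J, K}; color 3 → {C}.
That is already a proper 3-coloring.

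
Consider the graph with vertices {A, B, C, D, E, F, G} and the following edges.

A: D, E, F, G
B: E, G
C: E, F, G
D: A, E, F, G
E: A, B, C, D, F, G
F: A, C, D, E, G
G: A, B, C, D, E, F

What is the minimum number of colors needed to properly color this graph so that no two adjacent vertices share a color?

A, D, E, F, G are pairwise adjacent (a clique of size 5), so at least 5 colors are needed.
5 colors suffice: color 1 → {E}; color 2 → {G}; color 3 → {B, F}; color 4 → {C, D}; color 5 → {A}. Each edge has distinct colors on its endpoints.

5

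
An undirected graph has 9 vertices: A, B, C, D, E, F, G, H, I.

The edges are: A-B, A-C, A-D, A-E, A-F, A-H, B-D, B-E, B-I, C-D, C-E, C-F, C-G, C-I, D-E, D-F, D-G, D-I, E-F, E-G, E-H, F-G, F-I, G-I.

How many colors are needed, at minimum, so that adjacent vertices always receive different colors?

5

A, C, D, E, F are pairwise adjacent (a clique of size 5), so at least 5 colors are needed.
One proper 5-coloring: A=3, B=4, C=4, D=1, E=2, F=5, G=3, H=1, I=2. No two adjacent vertices share a color.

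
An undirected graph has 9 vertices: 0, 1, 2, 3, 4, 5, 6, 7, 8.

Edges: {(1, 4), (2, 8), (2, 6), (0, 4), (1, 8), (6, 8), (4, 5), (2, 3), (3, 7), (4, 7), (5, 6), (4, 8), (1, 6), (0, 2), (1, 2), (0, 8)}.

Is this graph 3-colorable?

No

1, 2, 6, 8 form a clique, so at least 4 colors are needed.
So 3 colors are not enough.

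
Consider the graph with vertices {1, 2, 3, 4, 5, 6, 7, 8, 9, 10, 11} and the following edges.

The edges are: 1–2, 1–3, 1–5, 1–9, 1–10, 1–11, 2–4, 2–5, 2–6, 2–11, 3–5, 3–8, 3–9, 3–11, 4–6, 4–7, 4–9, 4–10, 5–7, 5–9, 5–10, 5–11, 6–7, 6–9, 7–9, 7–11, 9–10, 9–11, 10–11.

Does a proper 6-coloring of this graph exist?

The chromatic number is 5. 1, 5, 9, 10, 11 are pairwise adjacent (a clique of size 5), so at least 5 colors are needed.
5 colors suffice: color a → {2, 8, 9}; color b → {4, 5}; color c → {6, 11}; color d → {1, 7}; color e → {3, 10}.
Since 6 ≥ 5, a proper 6-coloring certainly exists.

Yes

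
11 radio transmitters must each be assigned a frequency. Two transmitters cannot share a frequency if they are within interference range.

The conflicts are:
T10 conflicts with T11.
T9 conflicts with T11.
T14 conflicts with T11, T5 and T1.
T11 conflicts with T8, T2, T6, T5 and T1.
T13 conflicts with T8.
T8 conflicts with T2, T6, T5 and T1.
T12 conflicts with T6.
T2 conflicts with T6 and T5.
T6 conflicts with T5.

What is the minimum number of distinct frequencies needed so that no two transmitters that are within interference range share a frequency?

5

T11, T8, T2, T6, T5 are mutually in conflict, so at least 5 frequencies are needed.
5 frequencies suffice: T10=2, T9=2, T14=2, T11=1, T13=1, T8=2, T12=1, T2=5, T6=3, T5=4, T1=3. No two conflicting transmitters share a frequency.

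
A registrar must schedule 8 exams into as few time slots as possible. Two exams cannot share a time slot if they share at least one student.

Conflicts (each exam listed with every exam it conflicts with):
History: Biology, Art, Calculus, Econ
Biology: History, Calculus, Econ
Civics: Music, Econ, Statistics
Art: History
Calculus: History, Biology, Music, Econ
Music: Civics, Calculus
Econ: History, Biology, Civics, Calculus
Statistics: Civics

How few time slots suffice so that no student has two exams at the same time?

History, Biology, Calculus, Econ all conflict with each other, so at least 4 time slots are needed.
A valid assignment using 4 time slots: History=3, Biology=4, Civics=2, Art=1, Calculus=2, Music=1, Econ=1, Statistics=1. Each listed conflict is separated.

4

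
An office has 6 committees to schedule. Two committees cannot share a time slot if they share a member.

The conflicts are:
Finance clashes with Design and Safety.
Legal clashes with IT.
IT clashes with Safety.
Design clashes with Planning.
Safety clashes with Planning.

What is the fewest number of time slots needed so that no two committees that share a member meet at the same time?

Finance and Safety conflict, so at least 2 time slots are needed.
2 time slots suffice: Finance=2, Legal=1, IT=2, Design=1, Safety=1, Planning=2. Every pair that conflicts lands in different time slots.

2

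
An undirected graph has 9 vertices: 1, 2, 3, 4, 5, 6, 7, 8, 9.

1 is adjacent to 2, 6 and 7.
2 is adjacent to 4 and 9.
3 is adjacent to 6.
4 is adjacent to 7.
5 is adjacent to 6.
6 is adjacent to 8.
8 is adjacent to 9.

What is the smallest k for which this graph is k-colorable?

3

The cycle 9-8-6-1-2-9 has odd length 5, so it cannot be 2-colored; at least 3 colors are needed.
One proper 3-coloring: 1=blue, 2=red, 3=blue, 4=blue, 5=blue, 6=red, 7=red, 8=blue, 9=green. Every edge joins two different colors.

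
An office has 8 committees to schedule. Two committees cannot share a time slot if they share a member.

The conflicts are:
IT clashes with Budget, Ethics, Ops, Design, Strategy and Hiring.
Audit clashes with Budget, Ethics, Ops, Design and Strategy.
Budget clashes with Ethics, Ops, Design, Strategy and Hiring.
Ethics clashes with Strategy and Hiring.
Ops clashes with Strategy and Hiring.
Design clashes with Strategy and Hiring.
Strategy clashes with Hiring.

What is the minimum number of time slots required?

IT, Budget, Ops, Strategy, Hiring pairwise conflict, so at least 5 time slots are needed.
5 time slots suffice: time slot 1 → {Strategy}; time slot 2 → {Budget}; time slot 3 → {Audit, Hiring}; time slot 4 → {IT}; time slot 5 → {Ethics, Ops, Design}. No two conflicting committees share a time slot.

5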